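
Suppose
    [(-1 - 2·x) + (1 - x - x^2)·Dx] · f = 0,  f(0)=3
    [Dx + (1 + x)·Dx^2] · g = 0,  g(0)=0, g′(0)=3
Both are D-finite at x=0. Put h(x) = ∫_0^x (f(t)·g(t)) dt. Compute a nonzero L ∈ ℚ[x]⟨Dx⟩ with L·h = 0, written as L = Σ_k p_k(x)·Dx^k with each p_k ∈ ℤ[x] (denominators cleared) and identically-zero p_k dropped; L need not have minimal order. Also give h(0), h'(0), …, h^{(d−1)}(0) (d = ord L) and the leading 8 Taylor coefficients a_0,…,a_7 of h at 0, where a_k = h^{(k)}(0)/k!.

f: a_k = 3, 3, 6, 9, 15, 24, 39, 63, …
g: a_k = 0, 3, -3/2, 1, -3/4, 3/5, -1/2, 3/7, …
L₀ := L_f ⊗_s L_g (sym. prod.), ord ≤ 2.
∫: right-multiply L₀ by Dx.
L = (3 + 4·x)·Dx + (1 + 7·x + 5·x^2)·Dx^2 + (-1 + 2·x^2 + x^3)·Dx^3  (order 3).
h: a_k = 0, 0, 9/2, 3/2, 33/8, 15/4, 247/40, 543/70, …
ICs: h(0) = 0, h′(0) = 0, h′′(0) = 9.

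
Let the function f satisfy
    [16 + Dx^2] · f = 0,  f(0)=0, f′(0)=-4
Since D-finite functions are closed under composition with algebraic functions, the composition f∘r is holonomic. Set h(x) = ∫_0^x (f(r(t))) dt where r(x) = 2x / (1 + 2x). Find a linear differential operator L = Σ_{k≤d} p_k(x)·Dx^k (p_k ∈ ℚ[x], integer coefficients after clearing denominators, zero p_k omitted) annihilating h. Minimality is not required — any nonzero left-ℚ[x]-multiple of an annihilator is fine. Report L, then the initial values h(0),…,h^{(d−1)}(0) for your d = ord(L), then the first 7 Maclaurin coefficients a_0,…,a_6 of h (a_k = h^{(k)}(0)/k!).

L = 64·Dx + (4 + 24·x + 48·x^2 + 32·x^3)·Dx^2 + (1 + 8·x + 24·x^2 + 32·x^3 + 16·x^4)·Dx^3  (order 3).
h: a_k = 0, 0, -4, 16/3, 40/3, -448/5, 12352/45, …
ICs: h(0) = 0, h′(0) = 0, h′′(0) = -8.

f: a_k = 0, -4, 0, 32/3, 0, -128/15, 0, …
Substitute x→r, Dx→(1/r')Dx; clear ⇒ L₀.
Integrate: L := L₀·Dx.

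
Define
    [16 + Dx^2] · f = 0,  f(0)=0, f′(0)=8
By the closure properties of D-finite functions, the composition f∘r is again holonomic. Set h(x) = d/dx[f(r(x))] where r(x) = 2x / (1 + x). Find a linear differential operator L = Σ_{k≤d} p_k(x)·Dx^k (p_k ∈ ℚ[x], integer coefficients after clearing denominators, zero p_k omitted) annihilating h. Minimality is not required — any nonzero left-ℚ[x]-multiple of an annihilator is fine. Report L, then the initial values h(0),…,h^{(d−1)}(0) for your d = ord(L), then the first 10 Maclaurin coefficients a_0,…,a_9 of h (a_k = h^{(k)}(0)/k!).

L = (70 + 12·x + 6·x^2) + (6 + 18·x + 18·x^2 + 6·x^3)·Dx + (1 + 4·x + 6·x^2 + 4·x^3 + x^4)·Dx^2  (order 2).
h: a_k = 16, -32, -464, 1984, -6928/3, -6240, 1516976/45, -3499648/45, 30914864/315, 354464/63, …
ICs: h(0) = 16, h′(0) = -32.

f: a_k = 0, 8, 0, -64/3, 0, 256/15, 0, -2048/315, 0, 4096/2835, …
Change of var in L_f (x↦r) gives L₀.
Differentiate: ansatz ord ≤ ord L₀ ⇒ L.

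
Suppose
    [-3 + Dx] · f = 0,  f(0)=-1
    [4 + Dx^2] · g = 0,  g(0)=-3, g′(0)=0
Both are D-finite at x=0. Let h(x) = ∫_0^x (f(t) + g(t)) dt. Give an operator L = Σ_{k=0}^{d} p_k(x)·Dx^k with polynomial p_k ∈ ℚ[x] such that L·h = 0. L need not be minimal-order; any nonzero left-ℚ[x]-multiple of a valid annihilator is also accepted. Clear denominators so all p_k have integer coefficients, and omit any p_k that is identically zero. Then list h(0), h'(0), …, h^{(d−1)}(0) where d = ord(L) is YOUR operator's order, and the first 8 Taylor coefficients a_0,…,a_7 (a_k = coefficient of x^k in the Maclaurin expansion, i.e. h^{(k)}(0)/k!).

f: a_k = -1, -3, -9/2, -9/2, -27/8, -81/40, -81/80, -243/560, …
g: a_k = -3, 0, 6, 0, -2, 0, 4/15, 0, …
f+g: L₀ = lclm(L_f,L_g), ord ≤ 1+2.
h=∫h₀ ⇒ L = L₀·Dx.
L = -12·Dx + 4·Dx^2 - 3·Dx^3 + Dx^4  (order 4).
h: a_k = 0, -4, -3/2, 1/2, -9/8, -43/40, -27/80, -179/1680, …
ICs: h(0) = 0, h′(0) = -4, h′′(0) = -3, h′′′(0) = 3.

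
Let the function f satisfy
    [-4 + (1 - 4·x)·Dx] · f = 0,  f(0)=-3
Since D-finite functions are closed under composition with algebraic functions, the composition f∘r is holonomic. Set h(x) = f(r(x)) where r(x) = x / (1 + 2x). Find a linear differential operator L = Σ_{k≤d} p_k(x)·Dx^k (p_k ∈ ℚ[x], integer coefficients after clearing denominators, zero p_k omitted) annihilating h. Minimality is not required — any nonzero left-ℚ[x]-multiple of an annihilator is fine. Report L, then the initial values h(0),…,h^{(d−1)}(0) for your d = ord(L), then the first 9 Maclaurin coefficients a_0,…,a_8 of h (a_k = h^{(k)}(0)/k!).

f: a_k = -3, -12, -48, -192, -768, -3072, -12288, -49152, -196608, …
L₀ from L_f via x↦r, Dx↦r'^{-1}Dx.
L = 4 + (-1 + 4·x^2)·Dx  (order 1).
h: a_k = -3, -12, -24, -48, -96, -192, -384, -768, -1536, …
ICs: h(0) = -3.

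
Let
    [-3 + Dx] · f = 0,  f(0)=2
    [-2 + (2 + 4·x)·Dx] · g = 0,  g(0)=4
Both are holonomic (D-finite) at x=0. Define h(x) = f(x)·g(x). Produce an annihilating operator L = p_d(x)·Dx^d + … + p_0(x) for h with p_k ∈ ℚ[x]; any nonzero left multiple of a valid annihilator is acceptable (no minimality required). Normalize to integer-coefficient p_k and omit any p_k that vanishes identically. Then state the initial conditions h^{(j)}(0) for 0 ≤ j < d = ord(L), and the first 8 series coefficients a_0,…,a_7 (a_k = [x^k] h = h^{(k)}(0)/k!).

f: a_k = 2, 6, 9, 9, 27/4, 81/20, 81/40, 243/280, …
g: a_k = 4, 4, -2, 2, -5/2, 7/2, -21/4, 33/4, …
Sym-product of L_f,L_g gives L₀ (≤ ord 1).
L = (-4 - 6·x) + (1 + 2·x)·Dx  (order 1).
h: a_k = 8, 32, 56, 64, 52, 176/5, 84/5, 384/35, …
ICs: h(0) = 8.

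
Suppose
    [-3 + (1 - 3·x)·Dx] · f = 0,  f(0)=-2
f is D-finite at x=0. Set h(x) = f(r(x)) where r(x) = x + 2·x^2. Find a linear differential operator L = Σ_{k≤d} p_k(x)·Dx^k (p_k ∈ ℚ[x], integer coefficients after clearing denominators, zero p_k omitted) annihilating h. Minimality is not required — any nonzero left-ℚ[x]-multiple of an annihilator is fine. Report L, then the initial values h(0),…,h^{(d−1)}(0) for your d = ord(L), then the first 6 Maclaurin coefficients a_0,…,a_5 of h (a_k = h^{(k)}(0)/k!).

f: a_k = -2, -6, -18, -54, -162, -486, …
L₀ from L_f via x↦r, Dx↦r'^{-1}Dx.
L = (3 + 12·x) + (-1 + 3·x + 6·x^2)·Dx  (order 1).
h: a_k = -2, -6, -30, -126, -558, -2430, …
ICs: h(0) = -2.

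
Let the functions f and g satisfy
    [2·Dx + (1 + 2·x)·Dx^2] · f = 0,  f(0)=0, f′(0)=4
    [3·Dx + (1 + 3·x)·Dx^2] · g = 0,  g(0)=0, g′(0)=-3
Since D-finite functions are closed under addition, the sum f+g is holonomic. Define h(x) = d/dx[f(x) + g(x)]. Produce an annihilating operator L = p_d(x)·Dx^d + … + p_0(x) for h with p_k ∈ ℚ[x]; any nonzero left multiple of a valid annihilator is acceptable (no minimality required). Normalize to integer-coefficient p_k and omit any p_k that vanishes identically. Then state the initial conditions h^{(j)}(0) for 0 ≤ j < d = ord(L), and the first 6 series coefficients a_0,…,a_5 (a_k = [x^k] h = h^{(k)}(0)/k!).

f: a_k = 0, 4, -4, 16/3, -8, 64/5, …
g: a_k = 0, -3, 9/2, -9, 81/4, -243/5, …
f+g: L₀ = lclm(L_f,L_g), ord ≤ 2+2.
Differentiate: ansatz ord ≤ ord L₀ ⇒ L.
L = 12 + (10 + 24·x)·Dx + (1 + 5·x + 6·x^2)·Dx^2  (order 2).
h: a_k = 1, 1, -11, 49, -179, 601, …
ICs: h(0) = 1, h′(0) = 1.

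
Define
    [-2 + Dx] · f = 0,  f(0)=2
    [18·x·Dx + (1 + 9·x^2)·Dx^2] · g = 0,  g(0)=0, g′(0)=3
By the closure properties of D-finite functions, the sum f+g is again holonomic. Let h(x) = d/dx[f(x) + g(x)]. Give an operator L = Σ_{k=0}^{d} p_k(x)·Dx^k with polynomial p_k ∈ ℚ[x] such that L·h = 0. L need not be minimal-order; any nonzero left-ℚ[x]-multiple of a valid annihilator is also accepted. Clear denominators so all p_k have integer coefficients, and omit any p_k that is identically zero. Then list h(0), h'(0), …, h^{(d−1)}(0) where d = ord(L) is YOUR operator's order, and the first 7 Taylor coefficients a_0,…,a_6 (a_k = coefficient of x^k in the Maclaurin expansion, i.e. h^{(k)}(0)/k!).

f: a_k = 2, 4, 4, 8/3, 4/3, 8/15, 8/45, …
g: a_k = 0, 3, 0, -9, 0, 243/5, 0, …
L₀ := lclm(L_f,L_g); ord L₀ ≤ 1+2.
Derive L from L₀ (diff closure).
L = (18 - 36·x - 486·x^2 - 324·x^3) + (-11 + 207·x^2 - 162·x^4)·Dx + (1 + 9·x + 18·x^2 + 81·x^3 + 81·x^4)·Dx^2  (order 2).
h: a_k = 7, 8, -19, 16/3, 737/3, 16/15, -98399/45, …
ICs: h(0) = 7, h′(0) = 8.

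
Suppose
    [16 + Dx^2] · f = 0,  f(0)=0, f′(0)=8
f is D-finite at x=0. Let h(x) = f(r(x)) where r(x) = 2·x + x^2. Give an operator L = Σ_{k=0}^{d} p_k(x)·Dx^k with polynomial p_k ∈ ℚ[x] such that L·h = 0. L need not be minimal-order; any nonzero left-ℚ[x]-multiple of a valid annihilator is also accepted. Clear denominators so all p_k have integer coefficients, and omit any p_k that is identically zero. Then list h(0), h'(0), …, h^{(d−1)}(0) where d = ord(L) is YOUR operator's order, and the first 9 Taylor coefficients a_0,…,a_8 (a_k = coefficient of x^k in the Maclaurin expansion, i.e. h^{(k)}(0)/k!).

f: a_k = 0, 8, 0, -64/3, 0, 256/15, 0, -2048/315, 0, …
Substitute x→r, Dx→(1/r')Dx; clear ⇒ L₀.
L = (64 + 192·x + 192·x^2 + 64·x^3) - Dx + (1 + x)·Dx^2  (order 2).
h: a_k = 0, 16, 8, -512/3, -256, 6272/15, 1344, 167936/315, -100352/45, …
ICs: h(0) = 0, h′(0) = 16.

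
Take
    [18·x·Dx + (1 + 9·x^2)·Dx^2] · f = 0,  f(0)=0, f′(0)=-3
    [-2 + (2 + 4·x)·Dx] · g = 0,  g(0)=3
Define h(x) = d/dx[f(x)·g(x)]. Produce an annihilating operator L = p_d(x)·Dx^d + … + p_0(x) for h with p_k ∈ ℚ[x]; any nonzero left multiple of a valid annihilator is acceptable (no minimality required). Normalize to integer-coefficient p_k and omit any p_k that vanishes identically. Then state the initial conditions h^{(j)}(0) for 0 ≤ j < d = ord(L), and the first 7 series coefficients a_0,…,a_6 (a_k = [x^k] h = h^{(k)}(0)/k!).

f: a_k = 0, -3, 0, 9, 0, -243/5, 0, …
g: a_k = 3, 3, -3/2, 3/2, -15/8, 21/8, -63/16, …
Sym-product of L_f,L_g gives L₀ (≤ ord 2).
Differentiate: ansatz ord ≤ ord L₀ ⇒ L.
L = (5 + 60·x - 84·x^2 - 324·x^3 - 81·x^4) + (8 + 58·x + 18·x^2 - 618·x^3 - 1134·x^4 - 324·x^5)·Dx + (1 - 2·x - 14·x^2 - 54·x^3 - 219·x^4 - 324·x^5 - 108·x^6)·Dx^2  (order 2).
h: a_k = -9, -18, 189/2, 90, -6147/8, -16821/20, 562869/80, …
ICs: h(0) = -9, h′(0) = -18.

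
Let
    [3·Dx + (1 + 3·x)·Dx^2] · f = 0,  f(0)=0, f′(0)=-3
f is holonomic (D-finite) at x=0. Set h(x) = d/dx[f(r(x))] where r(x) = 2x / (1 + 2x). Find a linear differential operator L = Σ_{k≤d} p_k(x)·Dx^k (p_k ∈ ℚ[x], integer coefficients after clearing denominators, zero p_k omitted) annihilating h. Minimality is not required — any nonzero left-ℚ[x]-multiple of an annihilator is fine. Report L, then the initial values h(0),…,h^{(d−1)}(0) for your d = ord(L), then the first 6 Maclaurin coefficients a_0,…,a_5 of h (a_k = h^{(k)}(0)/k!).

L = (10 + 32·x) + (1 + 10·x + 16·x^2)·Dx  (order 1).
h: a_k = -6, 60, -504, 4080, -32736, 262080, …
ICs: h(0) = -6.

f: a_k = 0, -3, 9/2, -9, 81/4, -243/5, …
h₀=f(r): pull back L_f along r ⇒ L₀.
h₀' ⇒ L via d/dx closure of L₀.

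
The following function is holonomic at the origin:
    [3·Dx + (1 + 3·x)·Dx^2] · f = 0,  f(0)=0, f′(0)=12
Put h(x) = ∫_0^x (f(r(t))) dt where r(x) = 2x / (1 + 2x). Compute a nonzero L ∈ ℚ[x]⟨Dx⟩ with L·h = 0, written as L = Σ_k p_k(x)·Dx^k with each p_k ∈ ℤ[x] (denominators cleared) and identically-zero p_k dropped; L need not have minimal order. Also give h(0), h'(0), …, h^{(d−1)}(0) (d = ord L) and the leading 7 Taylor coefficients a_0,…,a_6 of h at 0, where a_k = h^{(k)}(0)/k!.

f: a_k = 0, 12, -18, 36, -81, 972/5, -486, …
Substitute x→r, Dx→(1/r')Dx; clear ⇒ L₀.
h=∫₀ˣh₀: take L = L₀·Dx.
L = (10 + 32·x)·Dx^2 + (1 + 10·x + 16·x^2)·Dx^3  (order 3).
h: a_k = 0, 0, 12, -40, 168, -816, 21824/5, …
ICs: h(0) = 0, h′(0) = 0, h′′(0) = 24.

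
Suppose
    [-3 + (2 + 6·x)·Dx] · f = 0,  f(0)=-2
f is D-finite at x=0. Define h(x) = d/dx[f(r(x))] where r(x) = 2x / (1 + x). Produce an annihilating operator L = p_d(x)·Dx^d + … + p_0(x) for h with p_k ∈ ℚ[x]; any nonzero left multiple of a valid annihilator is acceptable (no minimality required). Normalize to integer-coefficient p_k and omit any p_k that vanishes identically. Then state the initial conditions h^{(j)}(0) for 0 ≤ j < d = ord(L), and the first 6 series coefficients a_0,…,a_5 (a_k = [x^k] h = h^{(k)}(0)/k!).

L = (-5 - 14·x) + (-1 - 8·x - 7·x^2)·Dx  (order 1).
h: a_k = -6, 30, -153, 861, -20685/4, 128961/4, …
ICs: h(0) = -6.

f: a_k = -2, -3, 9/4, -27/8, 405/64, -1701/128, …
h₀=f(r): pull back L_f along r ⇒ L₀.
h₀' ⇒ L via d/dx closure of L₀.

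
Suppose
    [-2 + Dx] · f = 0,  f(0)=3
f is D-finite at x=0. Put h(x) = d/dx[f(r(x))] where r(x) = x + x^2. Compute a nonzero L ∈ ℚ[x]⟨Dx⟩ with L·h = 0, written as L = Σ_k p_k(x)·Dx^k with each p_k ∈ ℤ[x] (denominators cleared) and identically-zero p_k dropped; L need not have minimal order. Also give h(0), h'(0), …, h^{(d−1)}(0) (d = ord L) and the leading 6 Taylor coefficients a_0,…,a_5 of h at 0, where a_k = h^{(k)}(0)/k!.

L = (4 + 8·x + 8·x^2) + (-1 - 2·x)·Dx  (order 1).
h: a_k = 6, 24, 48, 80, 104, 608/5, …
ICs: h(0) = 6.

f: a_k = 3, 6, 6, 4, 2, 4/5, …
L₀ from L_f via x↦r, Dx↦r'^{-1}Dx.
Derive L from L₀ (diff closure).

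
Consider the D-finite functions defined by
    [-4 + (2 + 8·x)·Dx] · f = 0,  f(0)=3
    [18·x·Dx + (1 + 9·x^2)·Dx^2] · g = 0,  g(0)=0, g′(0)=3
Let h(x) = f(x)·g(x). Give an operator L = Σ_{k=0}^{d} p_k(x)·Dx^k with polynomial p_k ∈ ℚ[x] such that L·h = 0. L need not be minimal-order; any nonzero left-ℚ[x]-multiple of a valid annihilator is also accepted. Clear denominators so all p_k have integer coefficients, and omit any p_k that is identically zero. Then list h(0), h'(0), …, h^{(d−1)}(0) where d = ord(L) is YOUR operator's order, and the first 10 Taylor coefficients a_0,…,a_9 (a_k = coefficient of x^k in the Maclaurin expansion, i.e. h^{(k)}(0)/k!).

f: a_k = 3, 6, -6, 12, -30, 84, -252, 792, -2574, 8580, …
g: a_k = 0, 3, 0, -9, 0, 243/5, 0, -2187/7, 0, 2187, …
h₀=f·g: eliminate ⇒ L₀, order ≤ 1·2.
L = (12 - 36·x - 36·x^2) + (-4 + 2·x + 108·x^2 + 144·x^3)·Dx + (1 + 8·x + 25·x^2 + 72·x^3 + 144·x^4)·Dx^2  (order 2).
h: a_k = 0, 9, 18, -45, -18, 549/5, 2178/5, -60021/35, 11502/35, 10665/7, …
ICs: h(0) = 0, h′(0) = 9.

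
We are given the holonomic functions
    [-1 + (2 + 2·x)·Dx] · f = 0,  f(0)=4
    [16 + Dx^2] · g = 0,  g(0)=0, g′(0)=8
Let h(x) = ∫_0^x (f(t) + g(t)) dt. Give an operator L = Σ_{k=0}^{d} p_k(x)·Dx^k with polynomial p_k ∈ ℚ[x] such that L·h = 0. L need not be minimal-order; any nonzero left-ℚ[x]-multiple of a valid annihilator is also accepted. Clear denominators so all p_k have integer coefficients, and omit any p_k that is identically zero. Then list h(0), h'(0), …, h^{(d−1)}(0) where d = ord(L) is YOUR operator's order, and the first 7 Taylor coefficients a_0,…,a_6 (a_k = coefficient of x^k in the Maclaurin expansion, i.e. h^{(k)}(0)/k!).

f: a_k = 4, 2, -1/2, 1/4, -5/32, 7/64, -21/256, …
g: a_k = 0, 8, 0, -64/3, 0, 256/15, 0, …
h₀=f+g: left-lcm gives L₀, ord ≤ 3.
h=∫h₀ ⇒ L = L₀·Dx.
L = (-1072 - 2048·x - 1024·x^2)·Dx + (2016 + 6112·x + 6144·x^2 + 2048·x^3)·Dx^2 + (-67 - 128·x - 64·x^2)·Dx^3 + (126 + 382·x + 384·x^2 + 128·x^3)·Dx^4  (order 4).
h: a_k = 0, 4, 5, -1/6, -253/48, -1/32, 16489/5760, …
ICs: h(0) = 0, h′(0) = 4, h′′(0) = 10, h′′′(0) = -1.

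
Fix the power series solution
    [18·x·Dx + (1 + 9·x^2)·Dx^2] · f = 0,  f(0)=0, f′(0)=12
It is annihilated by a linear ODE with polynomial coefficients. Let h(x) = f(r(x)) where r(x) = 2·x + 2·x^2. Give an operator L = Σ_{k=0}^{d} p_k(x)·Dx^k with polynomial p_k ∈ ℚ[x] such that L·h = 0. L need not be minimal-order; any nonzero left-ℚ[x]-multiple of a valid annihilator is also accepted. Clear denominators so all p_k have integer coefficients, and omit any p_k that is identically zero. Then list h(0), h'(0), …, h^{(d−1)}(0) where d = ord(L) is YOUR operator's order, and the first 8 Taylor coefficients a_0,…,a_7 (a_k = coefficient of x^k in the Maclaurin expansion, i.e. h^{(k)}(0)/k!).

L = (-2 + 72·x + 288·x^2 + 432·x^3 + 216·x^4)·Dx + (1 + 2·x + 36·x^2 + 144·x^3 + 180·x^4 + 72·x^5)·Dx^2  (order 2).
h: a_k = 0, 24, 24, -288, -864, 26784/5, 30816, -684288/7, …
ICs: h(0) = 0, h′(0) = 24.

f: a_k = 0, 12, 0, -36, 0, 972/5, 0, -8748/7, …
L₀ from L_f via x↦r, Dx↦r'^{-1}Dx.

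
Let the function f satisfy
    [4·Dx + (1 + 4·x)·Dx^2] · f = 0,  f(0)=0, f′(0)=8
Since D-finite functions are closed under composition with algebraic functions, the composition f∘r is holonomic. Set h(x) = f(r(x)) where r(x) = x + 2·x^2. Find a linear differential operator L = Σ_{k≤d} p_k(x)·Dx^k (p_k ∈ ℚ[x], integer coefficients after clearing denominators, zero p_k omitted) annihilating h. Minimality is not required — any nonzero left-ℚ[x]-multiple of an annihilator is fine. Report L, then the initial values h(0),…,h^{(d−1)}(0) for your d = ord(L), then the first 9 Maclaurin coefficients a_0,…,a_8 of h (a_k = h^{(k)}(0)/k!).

f: a_k = 0, 8, -16, 128/3, -128, 2048/5, -4096/3, 32768/7, -16384, …
Substitute x→r, Dx→(1/r')Dx; clear ⇒ L₀.
L = (16·x + 32·x^2)·Dx + (1 + 8·x + 24·x^2 + 32·x^3)·Dx^2  (order 2).
h: a_k = 0, 8, 0, -64/3, 64, -512/5, 0, 4096/7, -2048, …
ICs: h(0) = 0, h′(0) = 8.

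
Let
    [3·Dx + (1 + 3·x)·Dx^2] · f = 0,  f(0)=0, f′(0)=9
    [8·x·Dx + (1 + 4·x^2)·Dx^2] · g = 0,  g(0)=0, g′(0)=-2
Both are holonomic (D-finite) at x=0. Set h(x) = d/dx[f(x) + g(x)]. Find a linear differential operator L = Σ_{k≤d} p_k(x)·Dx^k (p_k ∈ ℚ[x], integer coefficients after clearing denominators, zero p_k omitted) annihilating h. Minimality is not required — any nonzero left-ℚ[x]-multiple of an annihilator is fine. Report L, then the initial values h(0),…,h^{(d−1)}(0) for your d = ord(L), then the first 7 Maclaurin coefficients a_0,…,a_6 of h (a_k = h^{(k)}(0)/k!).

f: a_k = 0, 9, -27/2, 27, -243/4, 729/5, -729/2, …
g: a_k = 0, -2, 0, 8/3, 0, -32/5, 0, …
f+g: L₀ = lclm(L_f,L_g), ord ≤ 2+2.
Differentiate: ansatz ord ≤ ord L₀ ⇒ L.
L = (-24 - 216·x + 288·x^2 + 288·x^3) + (-26 - 48·x - 120·x^2 + 576·x^3 + 576·x^4)·Dx + (-3 - x + 24·x^2 + 32·x^3 + 144·x^4 + 144·x^5)·Dx^2  (order 2).
h: a_k = 7, -27, 89, -243, 697, -2187, 6689, …
ICs: h(0) = 7, h′(0) = -27.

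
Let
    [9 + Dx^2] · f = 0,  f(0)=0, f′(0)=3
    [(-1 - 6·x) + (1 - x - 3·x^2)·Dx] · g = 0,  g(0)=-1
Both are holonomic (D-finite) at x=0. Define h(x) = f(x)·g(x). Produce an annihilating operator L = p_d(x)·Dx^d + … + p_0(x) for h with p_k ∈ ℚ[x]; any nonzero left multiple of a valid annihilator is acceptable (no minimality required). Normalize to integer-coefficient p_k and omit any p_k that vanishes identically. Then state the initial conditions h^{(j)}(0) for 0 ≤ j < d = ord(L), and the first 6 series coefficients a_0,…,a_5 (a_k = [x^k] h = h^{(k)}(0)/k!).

L = (-3 + 9·x + 27·x^2) + (2 + 12·x)·Dx + (-1 + x + 3·x^2)·Dx^2  (order 2).
h: a_k = 0, -3, -3, -15/2, -33/2, -1641/40, …
ICs: h(0) = 0, h′(0) = -3.

f: a_k = 0, 3, 0, -9/2, 0, 81/40, …
g: a_k = -1, -1, -4, -7, -19, -40, …
f·g: L₀ = L_f ⊗_s L_g, ord ≤ 2·1.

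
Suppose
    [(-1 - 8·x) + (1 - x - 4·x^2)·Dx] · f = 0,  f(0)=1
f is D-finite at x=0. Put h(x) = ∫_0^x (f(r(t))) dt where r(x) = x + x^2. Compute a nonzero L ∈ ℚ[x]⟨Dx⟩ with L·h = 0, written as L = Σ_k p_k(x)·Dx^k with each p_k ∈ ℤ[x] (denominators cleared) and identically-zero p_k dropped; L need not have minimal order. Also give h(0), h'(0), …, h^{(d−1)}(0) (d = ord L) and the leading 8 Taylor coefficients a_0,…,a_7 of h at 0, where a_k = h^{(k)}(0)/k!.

L = (1 + 10·x + 24·x^2 + 16·x^3)·Dx + (-1 + x + 5·x^2 + 8·x^3 + 4·x^4)·Dx^2  (order 2).
h: a_k = 0, 1, 1/2, 2, 19/4, 61/5, 104/3, 689/7, …
ICs: h(0) = 0, h′(0) = 1.

f: a_k = 1, 1, 5, 9, 29, 65, 181, 441, …
Substitute x→r, Dx→(1/r')Dx; clear ⇒ L₀.
h=∫₀ˣh₀: take L = L₀·Dx.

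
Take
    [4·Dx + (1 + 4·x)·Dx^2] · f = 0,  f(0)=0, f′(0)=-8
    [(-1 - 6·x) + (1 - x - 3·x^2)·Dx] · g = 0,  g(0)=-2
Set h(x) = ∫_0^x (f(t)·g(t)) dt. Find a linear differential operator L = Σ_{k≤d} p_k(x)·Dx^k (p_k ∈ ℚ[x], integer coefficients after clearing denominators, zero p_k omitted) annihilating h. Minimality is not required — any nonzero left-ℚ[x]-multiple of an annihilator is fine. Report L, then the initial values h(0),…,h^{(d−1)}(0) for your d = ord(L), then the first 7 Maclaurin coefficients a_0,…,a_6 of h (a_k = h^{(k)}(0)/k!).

L = (10 + 48·x)·Dx + (-2 + 24·x + 60·x^2)·Dx^2 + (-1 - 3·x + 7·x^2 + 12·x^3)·Dx^3  (order 3).
h: a_k = 0, 0, 8, -16/3, 88/3, -112/3, 7384/45, …
ICs: h(0) = 0, h′(0) = 0, h′′(0) = 16.

f: a_k = 0, -8, 16, -128/3, 128, -2048/5, 4096/3, …
g: a_k = -2, -2, -8, -14, -38, -80, -194, …
L₀ := L_f ⊗_s L_g (sym. prod.), ord ≤ 2.
h=∫₀ˣh₀: take L = L₀·Dx.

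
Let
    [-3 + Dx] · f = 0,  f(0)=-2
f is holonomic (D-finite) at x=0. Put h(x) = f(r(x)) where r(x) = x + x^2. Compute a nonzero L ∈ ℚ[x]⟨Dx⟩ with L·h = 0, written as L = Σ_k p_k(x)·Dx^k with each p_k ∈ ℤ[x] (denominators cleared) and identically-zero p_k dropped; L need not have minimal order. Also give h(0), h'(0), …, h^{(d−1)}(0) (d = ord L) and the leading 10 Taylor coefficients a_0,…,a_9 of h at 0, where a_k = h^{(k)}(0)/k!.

L = (-3 - 6·x) + Dx  (order 1).
h: a_k = -2, -6, -15, -27, -171/4, -1161/20, -2871/40, -4509/56, -188217/2240, -182979/2240, …
ICs: h(0) = -2.

f: a_k = -2, -6, -9, -9, -27/4, -81/20, -81/40, -243/280, -729/2240, -243/2240, …
h₀=f(r): pull back L_f along r ⇒ L₀.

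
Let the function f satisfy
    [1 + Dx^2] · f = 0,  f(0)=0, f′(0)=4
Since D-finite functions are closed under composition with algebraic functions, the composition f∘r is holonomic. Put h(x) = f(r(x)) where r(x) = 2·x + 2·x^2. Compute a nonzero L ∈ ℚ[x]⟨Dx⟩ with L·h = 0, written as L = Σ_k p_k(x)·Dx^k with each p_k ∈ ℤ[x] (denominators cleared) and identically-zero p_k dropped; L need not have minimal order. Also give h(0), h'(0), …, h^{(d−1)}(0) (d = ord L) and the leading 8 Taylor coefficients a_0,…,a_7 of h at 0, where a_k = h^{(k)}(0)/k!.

L = (4 + 24·x + 48·x^2 + 32·x^3) - 2·Dx + (1 + 2·x)·Dx^2  (order 2).
h: a_k = 0, 8, 8, -16/3, -16, -224/15, 0, 3328/315, …
ICs: h(0) = 0, h′(0) = 8.

f: a_k = 0, 4, 0, -2/3, 0, 1/30, 0, -1/1260, …
f∘r: x↦r, Dx↦Dx/r' in L_f ⇒ L₀.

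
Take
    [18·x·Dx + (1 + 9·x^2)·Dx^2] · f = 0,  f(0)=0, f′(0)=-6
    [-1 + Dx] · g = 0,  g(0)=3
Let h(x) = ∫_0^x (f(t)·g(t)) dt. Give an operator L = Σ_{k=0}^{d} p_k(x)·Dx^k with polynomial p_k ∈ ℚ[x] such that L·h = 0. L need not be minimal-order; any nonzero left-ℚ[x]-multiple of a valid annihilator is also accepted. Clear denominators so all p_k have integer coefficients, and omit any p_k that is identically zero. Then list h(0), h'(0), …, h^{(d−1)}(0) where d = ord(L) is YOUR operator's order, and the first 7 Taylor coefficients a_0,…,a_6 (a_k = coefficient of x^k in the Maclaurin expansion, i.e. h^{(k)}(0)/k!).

L = (1 - 18·x + 9·x^2)·Dx + (-2 + 18·x - 18·x^2)·Dx^2 + (1 + 9·x^2)·Dx^3  (order 3).
h: a_k = 0, 0, -9, -6, 45/4, 51/5, -1769/40, …
ICs: h(0) = 0, h′(0) = 0, h′′(0) = -18.

f: a_k = 0, -6, 0, 18, 0, -486/5, 0, …
g: a_k = 3, 3, 3/2, 1/2, 1/8, 1/40, 1/240, …
h₀=f·g: eliminate ⇒ L₀, order ≤ 2·1.
h=∫₀ˣh₀: take L = L₀·Dx.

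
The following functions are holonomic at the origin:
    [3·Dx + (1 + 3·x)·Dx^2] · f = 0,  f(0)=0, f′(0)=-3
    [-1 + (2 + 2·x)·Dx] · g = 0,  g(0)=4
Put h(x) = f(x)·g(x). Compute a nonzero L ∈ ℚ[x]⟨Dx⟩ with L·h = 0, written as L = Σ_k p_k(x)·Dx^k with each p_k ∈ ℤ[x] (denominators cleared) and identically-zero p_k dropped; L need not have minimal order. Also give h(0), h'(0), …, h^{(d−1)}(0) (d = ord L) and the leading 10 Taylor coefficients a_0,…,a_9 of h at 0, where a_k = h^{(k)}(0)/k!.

L = (-3 + 3·x) + (8 + 8·x)·Dx + (4 + 20·x + 28·x^2 + 12·x^3)·Dx^2  (order 2).
h: a_k = 0, -12, 12, -51/2, 60, -23649/160, 60063/160, -8737857/8960, 11549583/4480, -396256599/57344, …
ICs: h(0) = 0, h′(0) = -12.

f: a_k = 0, -3, 9/2, -9, 81/4, -243/5, 243/2, -2187/7, 6561/8, -2187, …
g: a_k = 4, 2, -1/2, 1/4, -5/32, 7/64, -21/256, 33/512, -429/8192, 715/16384, …
Sym-product of L_f,L_g gives L₀ (≤ ord 2).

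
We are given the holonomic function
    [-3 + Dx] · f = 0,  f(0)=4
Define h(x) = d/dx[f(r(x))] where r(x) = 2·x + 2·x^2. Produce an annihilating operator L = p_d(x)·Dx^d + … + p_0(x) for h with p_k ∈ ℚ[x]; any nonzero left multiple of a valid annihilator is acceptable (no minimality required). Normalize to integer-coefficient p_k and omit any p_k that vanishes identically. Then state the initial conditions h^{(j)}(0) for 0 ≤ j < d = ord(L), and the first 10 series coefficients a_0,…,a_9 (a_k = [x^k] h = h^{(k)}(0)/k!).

f: a_k = 4, 12, 18, 18, 27/2, 81/10, 81/20, 243/140, 729/1120, 243/1120, …
L₀ from L_f via x↦r, Dx↦r'^{-1}Dx.
h=h₀': d/dx-closure on L₀ ⇒ L.
L = (8 + 24·x + 24·x^2) + (-1 - 2·x)·Dx  (order 1).
h: a_k = 24, 192, 864, 2880, 7776, 89856/5, 183168/5, 2356992/35, 793152/7, 6179328/35, …
ICs: h(0) = 24.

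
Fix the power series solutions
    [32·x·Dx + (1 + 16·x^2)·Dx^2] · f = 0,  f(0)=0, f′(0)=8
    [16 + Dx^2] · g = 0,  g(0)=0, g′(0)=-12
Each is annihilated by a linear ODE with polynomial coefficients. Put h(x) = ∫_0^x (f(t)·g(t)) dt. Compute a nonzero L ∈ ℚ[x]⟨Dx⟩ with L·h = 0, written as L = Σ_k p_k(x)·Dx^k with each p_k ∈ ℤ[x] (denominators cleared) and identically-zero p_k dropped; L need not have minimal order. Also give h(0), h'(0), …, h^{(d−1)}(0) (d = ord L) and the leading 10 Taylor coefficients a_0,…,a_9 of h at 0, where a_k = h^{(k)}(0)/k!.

L = (1280 + 53248·x^2 + 360448·x^4 + 2097152·x^6 + 8388608·x^8)·Dx + (1536·x + 40960·x^3 + 393216·x^5 + 2097152·x^7)·Dx^2 + (96 + 4096·x^2 + 36864·x^4 + 262144·x^6 + 1048576·x^8)·Dx^3 + (96·x + 2560·x^3 + 24576·x^5 + 131072·x^7)·Dx^4 + (1 + 48·x^2 + 896·x^4 + 8192·x^6 + 32768·x^8)·Dx^5  (order 5).
h: a_k = 0, 0, 0, -32, 0, 768/5, 0, -19456/21, 0, 352256/45, …
ICs: h(0) = 0, h′(0) = 0, h′′(0) = 0, h′′′(0) = -192, h′′′′(0) = 0.

f: a_k = 0, 8, 0, -128/3, 0, 2048/5, 0, -32768/7, 0, 524288/9, …
g: a_k = 0, -12, 0, 32, 0, -128/5, 0, 1024/105, 0, -2048/945, …
f·g: L₀ = L_f ⊗_s L_g, ord ≤ 2·2.
Integrate: L := L₀·Dx.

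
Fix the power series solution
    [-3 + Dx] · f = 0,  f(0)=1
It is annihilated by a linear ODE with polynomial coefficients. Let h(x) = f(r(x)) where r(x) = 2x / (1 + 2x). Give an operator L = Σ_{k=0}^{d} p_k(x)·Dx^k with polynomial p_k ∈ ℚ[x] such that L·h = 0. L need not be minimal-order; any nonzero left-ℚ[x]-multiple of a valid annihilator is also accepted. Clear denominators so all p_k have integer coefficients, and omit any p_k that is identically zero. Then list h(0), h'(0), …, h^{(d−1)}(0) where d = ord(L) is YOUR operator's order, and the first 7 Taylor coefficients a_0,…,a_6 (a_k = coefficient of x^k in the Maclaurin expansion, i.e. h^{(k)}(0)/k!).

f: a_k = 1, 3, 9/2, 9/2, 27/8, 81/40, 81/80, …
Substitute x→r, Dx→(1/r')Dx; clear ⇒ L₀.
L = -6 + (1 + 4·x + 4·x^2)·Dx  (order 1).
h: a_k = 1, 6, 6, -12, 6, 84/5, -276/5, …
ICs: h(0) = 1.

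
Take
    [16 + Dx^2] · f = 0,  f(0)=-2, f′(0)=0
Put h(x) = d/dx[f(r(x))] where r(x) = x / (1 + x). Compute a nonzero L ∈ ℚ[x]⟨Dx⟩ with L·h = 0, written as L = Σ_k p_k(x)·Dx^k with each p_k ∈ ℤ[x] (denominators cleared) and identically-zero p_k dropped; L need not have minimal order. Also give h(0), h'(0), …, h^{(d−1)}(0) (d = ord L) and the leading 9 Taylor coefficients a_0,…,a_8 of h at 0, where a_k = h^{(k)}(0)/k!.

f: a_k = -2, 0, 16, 0, -64/3, 0, 512/45, 0, -1024/315, …
L₀ from L_f via x↦r, Dx↦r'^{-1}Dx.
h₀' ⇒ L via d/dx closure of L₀.
L = (22 + 12·x + 6·x^2) + (6 + 18·x + 18·x^2 + 6·x^3)·Dx + (1 + 4·x + 6·x^2 + 4·x^3 + x^4)·Dx^2  (order 2).
h: a_k = 0, 32, -96, 320/3, 320/3, -10976/15, 9184/5, -201088/63, 143488/35, …
ICs: h(0) = 0, h′(0) = 32.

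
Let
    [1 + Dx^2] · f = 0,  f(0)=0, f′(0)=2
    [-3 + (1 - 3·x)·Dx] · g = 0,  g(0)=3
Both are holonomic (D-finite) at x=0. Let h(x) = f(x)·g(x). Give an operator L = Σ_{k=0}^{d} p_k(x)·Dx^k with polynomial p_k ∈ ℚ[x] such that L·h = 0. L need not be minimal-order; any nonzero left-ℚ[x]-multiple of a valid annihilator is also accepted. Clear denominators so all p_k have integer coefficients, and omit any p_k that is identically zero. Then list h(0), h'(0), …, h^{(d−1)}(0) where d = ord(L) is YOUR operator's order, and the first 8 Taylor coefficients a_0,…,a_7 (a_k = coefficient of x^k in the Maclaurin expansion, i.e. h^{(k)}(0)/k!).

L = (-1 + 3·x) + 6·Dx + (-1 + 3·x)·Dx^2  (order 2).
h: a_k = 0, 6, 18, 53, 159, 9541/20, 28623/20, 3606497/840, …
ICs: h(0) = 0, h′(0) = 6.

f: a_k = 0, 2, 0, -1/3, 0, 1/60, 0, -1/2520, …
g: a_k = 3, 9, 27, 81, 243, 729, 2187, 6561, …
f·g: L₀ = L_f ⊗_s L_g, ord ≤ 2·1.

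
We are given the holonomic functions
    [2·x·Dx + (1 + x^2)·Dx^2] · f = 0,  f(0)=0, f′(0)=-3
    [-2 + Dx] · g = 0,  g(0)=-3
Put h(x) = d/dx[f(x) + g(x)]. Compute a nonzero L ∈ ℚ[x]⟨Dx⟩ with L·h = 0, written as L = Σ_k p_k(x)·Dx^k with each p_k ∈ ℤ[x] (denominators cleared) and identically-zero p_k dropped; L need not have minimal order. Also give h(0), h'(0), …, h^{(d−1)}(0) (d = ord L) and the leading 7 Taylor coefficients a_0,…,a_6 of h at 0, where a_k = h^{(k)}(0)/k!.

L = (2 - 4·x - 6·x^2 - 4·x^3) + (-3 - x^2 - 2·x^4)·Dx + (1 + x + 2·x^2 + x^3 + x^4)·Dx^2  (order 2).
h: a_k = -9, -12, -9, -8, -7, -8/5, 37/15, …
ICs: h(0) = -9, h′(0) = -12.

f: a_k = 0, -3, 0, 1, 0, -3/5, 0, …
g: a_k = -3, -6, -6, -4, -2, -4/5, -4/15, …
h₀=f+g: left-lcm gives L₀, ord ≤ 3.
h₀' ⇒ L via d/dx closure of L₀.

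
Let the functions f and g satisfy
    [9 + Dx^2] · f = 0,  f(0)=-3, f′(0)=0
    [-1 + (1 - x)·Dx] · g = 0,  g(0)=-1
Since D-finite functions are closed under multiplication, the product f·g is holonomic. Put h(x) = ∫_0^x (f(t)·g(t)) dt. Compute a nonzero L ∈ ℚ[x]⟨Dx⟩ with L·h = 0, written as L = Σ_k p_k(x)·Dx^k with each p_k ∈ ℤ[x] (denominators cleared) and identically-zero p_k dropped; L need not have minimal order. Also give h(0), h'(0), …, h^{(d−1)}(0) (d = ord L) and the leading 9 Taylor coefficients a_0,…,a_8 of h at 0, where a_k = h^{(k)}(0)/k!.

L = (-9 + 9·x)·Dx + 2·Dx^2 + (-1 + x)·Dx^3  (order 3).
h: a_k = 0, 3, 3/2, -7/2, -21/8, -3/40, -1/16, -39/80, -273/640, …
ICs: h(0) = 0, h′(0) = 3, h′′(0) = 3.

f: a_k = -3, 0, 27/2, 0, -81/8, 0, 243/80, 0, -2187/4480, …
g: a_k = -1, -1, -1, -1, -1, -1, -1, -1, -1, …
Sym-product of L_f,L_g gives L₀ (≤ ord 2).
∫: right-multiply L₀ by Dx.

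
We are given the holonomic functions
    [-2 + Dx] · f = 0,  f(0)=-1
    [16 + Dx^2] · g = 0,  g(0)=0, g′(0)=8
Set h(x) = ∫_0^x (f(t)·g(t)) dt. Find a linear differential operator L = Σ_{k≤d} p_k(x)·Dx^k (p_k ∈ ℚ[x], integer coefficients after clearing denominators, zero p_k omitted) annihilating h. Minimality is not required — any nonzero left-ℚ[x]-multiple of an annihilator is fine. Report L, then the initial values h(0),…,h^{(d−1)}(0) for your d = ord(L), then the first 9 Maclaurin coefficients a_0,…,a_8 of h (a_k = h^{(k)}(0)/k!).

L = 20·Dx - 4·Dx^2 + Dx^3  (order 3).
h: a_k = 0, 0, -4, -16/3, 4/3, 32/5, 152/45, -352/315, -556/315, …
ICs: h(0) = 0, h′(0) = 0, h′′(0) = -8.

f: a_k = -1, -2, -2, -4/3, -2/3, -4/15, -4/45, -8/315, -2/315, …
g: a_k = 0, 8, 0, -64/3, 0, 256/15, 0, -2048/315, 0, …
f·g: L₀ = L_f ⊗_s L_g, ord ≤ 1·2.
Integrate: L := L₀·Dx.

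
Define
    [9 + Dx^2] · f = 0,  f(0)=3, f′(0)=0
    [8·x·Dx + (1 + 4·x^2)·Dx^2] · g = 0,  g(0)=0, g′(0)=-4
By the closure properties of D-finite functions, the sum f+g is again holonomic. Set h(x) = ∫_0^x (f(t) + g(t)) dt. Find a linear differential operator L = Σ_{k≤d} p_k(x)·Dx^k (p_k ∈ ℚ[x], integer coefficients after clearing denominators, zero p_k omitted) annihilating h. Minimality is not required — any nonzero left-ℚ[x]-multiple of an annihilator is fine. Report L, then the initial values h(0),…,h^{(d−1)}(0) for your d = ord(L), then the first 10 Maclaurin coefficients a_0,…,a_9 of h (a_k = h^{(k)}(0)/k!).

L = (-2808·x + 19008·x^3 + 10368·x^5)·Dx^2 + (9 + 1548·x^2 + 7344·x^4 + 5184·x^6)·Dx^3 + (-312·x + 2112·x^3 + 1152·x^5)·Dx^4 + (1 + 172·x^2 + 816·x^4 + 576·x^6)·Dx^5  (order 5).
h: a_k = 0, 3, -2, -9/2, 4/3, 81/40, -32/15, -243/560, 32/7, 243/4480, …
ICs: h(0) = 0, h′(0) = 3, h′′(0) = -4, h′′′(0) = -27, h′′′′(0) = 32.

f: a_k = 3, 0, -27/2, 0, 81/8, 0, -243/80, 0, 2187/4480, 0, …
g: a_k = 0, -4, 0, 16/3, 0, -64/5, 0, 256/7, 0, -1024/9, …
h₀=f+g: left-lcm gives L₀, ord ≤ 4.
Integrate: L := L₀·Dx.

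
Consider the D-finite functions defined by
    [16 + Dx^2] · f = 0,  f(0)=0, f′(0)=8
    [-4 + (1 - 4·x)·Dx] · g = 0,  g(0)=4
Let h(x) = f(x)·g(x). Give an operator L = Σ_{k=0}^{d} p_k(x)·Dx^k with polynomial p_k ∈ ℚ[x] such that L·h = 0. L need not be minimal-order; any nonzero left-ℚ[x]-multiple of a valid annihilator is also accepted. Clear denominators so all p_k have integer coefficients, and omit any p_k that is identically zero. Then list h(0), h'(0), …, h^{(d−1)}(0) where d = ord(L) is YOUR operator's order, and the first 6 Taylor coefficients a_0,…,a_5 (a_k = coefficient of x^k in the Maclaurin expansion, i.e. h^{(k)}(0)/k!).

f: a_k = 0, 8, 0, -64/3, 0, 256/15, …
g: a_k = 4, 16, 64, 256, 1024, 4096, …
Product ⇒ symmetric product L₀, ord ≤ 2.
L = (-16 + 64·x) + 8·Dx + (-1 + 4·x)·Dx^2  (order 2).
h: a_k = 0, 32, 128, 1280/3, 5120/3, 103424/15, …
ICs: h(0) = 0, h′(0) = 32.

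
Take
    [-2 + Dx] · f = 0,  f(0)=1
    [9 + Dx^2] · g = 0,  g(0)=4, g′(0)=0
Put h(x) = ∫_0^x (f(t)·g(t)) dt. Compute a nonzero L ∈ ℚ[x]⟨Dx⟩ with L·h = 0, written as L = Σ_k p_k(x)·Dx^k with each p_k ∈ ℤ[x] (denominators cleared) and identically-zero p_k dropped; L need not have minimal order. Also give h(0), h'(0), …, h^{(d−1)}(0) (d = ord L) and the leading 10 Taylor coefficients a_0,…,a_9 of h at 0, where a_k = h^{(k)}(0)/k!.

L = 13·Dx - 4·Dx^2 + Dx^3  (order 3).
h: a_k = 0, 4, 4, -10/3, -23/3, -119/30, 61/90, 407/252, 3277/5040, -239/90720, …
ICs: h(0) = 0, h′(0) = 4, h′′(0) = 8.

f: a_k = 1, 2, 2, 4/3, 2/3, 4/15, 4/45, 8/315, 2/315, 4/2835, …
g: a_k = 4, 0, -18, 0, 27/2, 0, -81/20, 0, 729/1120, 0, …
Product ⇒ symmetric product L₀, ord ≤ 2.
∫: right-multiply L₀ by Dx.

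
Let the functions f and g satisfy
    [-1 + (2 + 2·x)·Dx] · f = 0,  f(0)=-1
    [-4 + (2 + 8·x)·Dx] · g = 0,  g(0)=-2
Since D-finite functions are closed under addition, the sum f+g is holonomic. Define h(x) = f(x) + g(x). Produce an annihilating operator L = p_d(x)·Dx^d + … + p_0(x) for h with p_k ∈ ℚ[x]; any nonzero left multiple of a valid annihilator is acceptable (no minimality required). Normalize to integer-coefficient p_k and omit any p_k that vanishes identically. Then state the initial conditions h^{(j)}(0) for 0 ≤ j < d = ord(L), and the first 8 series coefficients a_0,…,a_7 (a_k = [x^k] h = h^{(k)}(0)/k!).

L = -2 + (5 + 8·x)·Dx + (2 + 10·x + 8·x^2)·Dx^2  (order 2).
h: a_k = -3, -9/2, 33/8, -129/16, 2565/128, -14343/256, 172053/1024, -1081377/2048, …
ICs: h(0) = -3, h′(0) = -9/2.

f: a_k = -1, -1/2, 1/8, -1/16, 5/128, -7/256, 21/1024, -33/2048, …
g: a_k = -2, -4, 4, -8, 20, -56, 168, -528, …
Sum ⇒ L₀ = lclm(L_f,L_g) in ℚ(x)⟨Dx⟩.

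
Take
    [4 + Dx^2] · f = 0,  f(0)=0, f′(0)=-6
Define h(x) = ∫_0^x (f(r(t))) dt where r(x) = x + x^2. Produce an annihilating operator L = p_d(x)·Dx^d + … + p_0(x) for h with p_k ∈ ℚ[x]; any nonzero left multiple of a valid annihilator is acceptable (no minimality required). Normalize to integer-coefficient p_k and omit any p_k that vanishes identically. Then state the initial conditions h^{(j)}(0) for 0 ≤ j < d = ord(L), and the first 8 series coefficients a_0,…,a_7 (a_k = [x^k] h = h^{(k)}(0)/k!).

f: a_k = 0, -6, 0, 4, 0, -4/5, 0, 8/105, …
L₀ from L_f via x↦r, Dx↦r'^{-1}Dx.
h=∫₀ˣh₀: take L = L₀·Dx.
L = (4 + 24·x + 48·x^2 + 32·x^3)·Dx - 2·Dx^2 + (1 + 2·x)·Dx^3  (order 3).
h: a_k = 0, 0, -3, -2, 1, 12/5, 28/15, 0, …
ICs: h(0) = 0, h′(0) = 0, h′′(0) = -6.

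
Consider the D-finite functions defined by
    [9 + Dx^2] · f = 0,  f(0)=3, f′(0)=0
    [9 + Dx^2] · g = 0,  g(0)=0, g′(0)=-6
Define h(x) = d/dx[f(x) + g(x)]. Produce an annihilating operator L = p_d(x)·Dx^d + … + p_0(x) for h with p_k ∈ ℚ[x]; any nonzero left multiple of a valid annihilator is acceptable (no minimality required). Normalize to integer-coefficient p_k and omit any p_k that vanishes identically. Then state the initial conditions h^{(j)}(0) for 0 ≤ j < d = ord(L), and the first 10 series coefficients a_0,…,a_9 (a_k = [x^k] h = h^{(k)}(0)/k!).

f: a_k = 3, 0, -27/2, 0, 81/8, 0, -243/80, 0, 2187/4480, 0, …
g: a_k = 0, -6, 0, 9, 0, -81/20, 0, 243/280, 0, -243/2240, …
L₀ := lclm(L_f,L_g); ord L₀ ≤ 2+2.
Differentiate: ansatz ord ≤ ord L₀ ⇒ L.
L = 9 + Dx^2  (order 2).
h: a_k = -6, -27, 27, 81/2, -81/4, -729/40, 243/40, 2187/560, -2187/2240, -2187/4480, …
ICs: h(0) = -6, h′(0) = -27.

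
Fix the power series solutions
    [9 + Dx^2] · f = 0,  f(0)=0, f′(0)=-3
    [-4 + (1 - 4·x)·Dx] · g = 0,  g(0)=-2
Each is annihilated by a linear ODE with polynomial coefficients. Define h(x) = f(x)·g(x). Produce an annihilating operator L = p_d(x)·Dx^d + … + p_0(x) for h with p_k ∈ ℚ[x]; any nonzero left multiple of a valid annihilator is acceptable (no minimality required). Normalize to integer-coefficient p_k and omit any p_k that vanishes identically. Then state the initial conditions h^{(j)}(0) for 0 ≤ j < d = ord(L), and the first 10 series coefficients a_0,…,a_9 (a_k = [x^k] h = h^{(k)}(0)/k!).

L = (-9 + 36·x) + 8·Dx + (-1 + 4·x)·Dx^2  (order 2).
h: a_k = 0, 6, 24, 87, 348, 27921/20, 27921/5, 6254061/280, 6254061/70, 800520051/2240, …
ICs: h(0) = 0, h′(0) = 6.

f: a_k = 0, -3, 0, 9/2, 0, -81/40, 0, 243/560, 0, -243/4480, …
g: a_k = -2, -8, -32, -128, -512, -2048, -8192, -32768, -131072, -524288, …
L₀ := L_f ⊗_s L_g (sym. prod.), ord ≤ 2.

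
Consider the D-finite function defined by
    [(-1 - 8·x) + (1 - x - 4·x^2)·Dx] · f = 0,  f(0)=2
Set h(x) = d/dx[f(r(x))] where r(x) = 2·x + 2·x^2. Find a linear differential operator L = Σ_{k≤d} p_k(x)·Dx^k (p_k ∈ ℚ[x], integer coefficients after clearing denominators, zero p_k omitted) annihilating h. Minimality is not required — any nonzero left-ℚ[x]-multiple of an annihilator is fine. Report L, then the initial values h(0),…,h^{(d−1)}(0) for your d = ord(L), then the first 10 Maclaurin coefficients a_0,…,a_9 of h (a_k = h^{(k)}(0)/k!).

L = (22 + 204·x + 1260·x^2 + 4672·x^3 + 8736·x^4 + 7680·x^5 + 2560·x^6) + (-1 - 16·x + 6·x^2 + 420·x^3 + 1520·x^4 + 2400·x^5 + 1792·x^6 + 512·x^7)·Dx  (order 1).
h: a_k = 4, 88, 672, 5600, 41520, 298080, 2080512, 14214400, 95635008, 635404160, …
ICs: h(0) = 4.

f: a_k = 2, 2, 10, 18, 58, 130, 362, 882, 2330, 5858, …
Substitute x→r, Dx→(1/r')Dx; clear ⇒ L₀.
h₀' ⇒ L via d/dx closure of L₀.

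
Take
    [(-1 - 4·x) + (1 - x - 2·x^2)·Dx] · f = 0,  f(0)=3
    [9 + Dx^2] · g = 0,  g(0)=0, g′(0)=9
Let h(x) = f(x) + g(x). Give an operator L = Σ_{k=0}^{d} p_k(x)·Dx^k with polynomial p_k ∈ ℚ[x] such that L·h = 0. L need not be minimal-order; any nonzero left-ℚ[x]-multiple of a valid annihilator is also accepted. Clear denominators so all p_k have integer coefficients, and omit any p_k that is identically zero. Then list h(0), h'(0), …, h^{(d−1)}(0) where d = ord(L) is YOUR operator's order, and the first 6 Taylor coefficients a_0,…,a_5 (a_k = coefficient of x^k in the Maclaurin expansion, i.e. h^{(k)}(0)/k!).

f: a_k = 3, 3, 9, 15, 33, 63, …
g: a_k = 0, 9, 0, -27/2, 0, 243/40, …
f+g: L₀ = lclm(L_f,L_g), ord ≤ 1+2.
L = (117 + 486·x + 135·x^2 + 360·x^3 + 540·x^4 + 432·x^5) + (-45 + 63·x + 81·x^2 - 153·x^3 - 18·x^4 + 324·x^5 + 216·x^6)·Dx + (13 + 54·x + 15·x^2 + 40·x^3 + 60·x^4 + 48·x^5)·Dx^2 + (-5 + 7·x + 9·x^2 - 17·x^3 - 2·x^4 + 36·x^5 + 24·x^6)·Dx^3  (order 3).
h: a_k = 3, 12, 9, 3/2, 33, 2763/40, …
ICs: h(0) = 3, h′(0) = 12, h′′(0) = 18.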